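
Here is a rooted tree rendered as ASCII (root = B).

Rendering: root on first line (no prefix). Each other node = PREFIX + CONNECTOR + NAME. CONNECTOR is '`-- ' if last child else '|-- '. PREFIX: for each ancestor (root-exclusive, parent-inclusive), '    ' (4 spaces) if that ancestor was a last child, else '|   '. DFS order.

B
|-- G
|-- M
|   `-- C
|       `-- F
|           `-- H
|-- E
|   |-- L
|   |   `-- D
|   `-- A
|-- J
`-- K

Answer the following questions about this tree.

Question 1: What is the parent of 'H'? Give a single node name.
Scan adjacency: H appears as child of F

Answer: F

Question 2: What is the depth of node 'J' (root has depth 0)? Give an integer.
Path from root to J: B -> J
Depth = number of edges = 1

Answer: 1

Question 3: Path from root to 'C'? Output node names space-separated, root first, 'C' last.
Answer: B M C

Derivation:
Walk down from root: B -> M -> C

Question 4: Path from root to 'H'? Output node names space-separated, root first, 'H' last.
Answer: B M C F H

Derivation:
Walk down from root: B -> M -> C -> F -> H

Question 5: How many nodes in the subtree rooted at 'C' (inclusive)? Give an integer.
Subtree rooted at C contains: C, F, H
Count = 3

Answer: 3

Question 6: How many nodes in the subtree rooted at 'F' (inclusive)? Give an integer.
Subtree rooted at F contains: F, H
Count = 2

Answer: 2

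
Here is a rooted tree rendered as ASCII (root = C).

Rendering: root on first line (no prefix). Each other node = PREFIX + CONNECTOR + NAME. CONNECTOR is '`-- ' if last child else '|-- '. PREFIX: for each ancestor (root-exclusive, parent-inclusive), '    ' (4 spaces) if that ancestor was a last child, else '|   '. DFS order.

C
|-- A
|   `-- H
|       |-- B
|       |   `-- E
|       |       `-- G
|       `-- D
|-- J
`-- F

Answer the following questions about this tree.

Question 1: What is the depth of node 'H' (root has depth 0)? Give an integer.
Answer: 2

Derivation:
Path from root to H: C -> A -> H
Depth = number of edges = 2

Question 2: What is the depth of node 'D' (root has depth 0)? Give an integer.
Answer: 3

Derivation:
Path from root to D: C -> A -> H -> D
Depth = number of edges = 3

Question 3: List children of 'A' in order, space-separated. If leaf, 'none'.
Node A's children (from adjacency): H

Answer: H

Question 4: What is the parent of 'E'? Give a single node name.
Answer: B

Derivation:
Scan adjacency: E appears as child of B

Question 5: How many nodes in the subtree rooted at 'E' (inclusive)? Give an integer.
Answer: 2

Derivation:
Subtree rooted at E contains: E, G
Count = 2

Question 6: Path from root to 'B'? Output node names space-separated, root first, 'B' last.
Walk down from root: C -> A -> H -> B

Answer: C A H B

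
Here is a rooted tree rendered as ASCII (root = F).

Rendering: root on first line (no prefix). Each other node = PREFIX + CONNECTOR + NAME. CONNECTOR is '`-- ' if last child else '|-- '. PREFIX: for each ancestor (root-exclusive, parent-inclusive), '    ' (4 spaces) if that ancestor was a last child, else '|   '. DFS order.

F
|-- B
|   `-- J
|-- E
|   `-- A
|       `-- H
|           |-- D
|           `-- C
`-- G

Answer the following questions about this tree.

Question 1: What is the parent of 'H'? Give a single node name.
Answer: A

Derivation:
Scan adjacency: H appears as child of A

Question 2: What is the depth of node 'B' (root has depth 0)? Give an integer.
Answer: 1

Derivation:
Path from root to B: F -> B
Depth = number of edges = 1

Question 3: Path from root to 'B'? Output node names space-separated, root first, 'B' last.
Answer: F B

Derivation:
Walk down from root: F -> B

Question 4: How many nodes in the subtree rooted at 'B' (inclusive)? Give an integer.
Subtree rooted at B contains: B, J
Count = 2

Answer: 2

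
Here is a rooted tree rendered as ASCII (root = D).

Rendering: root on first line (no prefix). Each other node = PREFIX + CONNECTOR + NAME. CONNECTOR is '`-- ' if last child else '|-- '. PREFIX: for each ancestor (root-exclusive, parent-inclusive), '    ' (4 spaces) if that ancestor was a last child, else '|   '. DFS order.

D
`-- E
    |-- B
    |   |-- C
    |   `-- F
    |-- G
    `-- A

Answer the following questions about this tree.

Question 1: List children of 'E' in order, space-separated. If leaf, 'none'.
Answer: B G A

Derivation:
Node E's children (from adjacency): B, G, A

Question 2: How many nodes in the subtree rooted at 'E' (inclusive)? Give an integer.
Subtree rooted at E contains: A, B, C, E, F, G
Count = 6

Answer: 6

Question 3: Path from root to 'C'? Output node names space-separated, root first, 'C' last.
Answer: D E B C

Derivation:
Walk down from root: D -> E -> B -> C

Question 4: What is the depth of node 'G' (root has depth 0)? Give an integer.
Answer: 2

Derivation:
Path from root to G: D -> E -> G
Depth = number of edges = 2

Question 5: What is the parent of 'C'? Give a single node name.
Answer: B

Derivation:
Scan adjacency: C appears as child of B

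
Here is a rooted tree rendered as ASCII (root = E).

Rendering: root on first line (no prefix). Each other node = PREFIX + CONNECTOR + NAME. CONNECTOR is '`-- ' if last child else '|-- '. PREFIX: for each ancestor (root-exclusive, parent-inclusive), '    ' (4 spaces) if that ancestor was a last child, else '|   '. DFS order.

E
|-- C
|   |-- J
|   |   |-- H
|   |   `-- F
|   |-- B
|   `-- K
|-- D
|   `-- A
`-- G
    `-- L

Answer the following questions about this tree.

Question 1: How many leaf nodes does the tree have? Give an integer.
Leaves (nodes with no children): A, B, F, H, K, L

Answer: 6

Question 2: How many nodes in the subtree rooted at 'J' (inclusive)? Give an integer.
Subtree rooted at J contains: F, H, J
Count = 3

Answer: 3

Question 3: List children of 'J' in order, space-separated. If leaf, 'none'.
Node J's children (from adjacency): H, F

Answer: H F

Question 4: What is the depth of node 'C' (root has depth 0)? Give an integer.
Answer: 1

Derivation:
Path from root to C: E -> C
Depth = number of edges = 1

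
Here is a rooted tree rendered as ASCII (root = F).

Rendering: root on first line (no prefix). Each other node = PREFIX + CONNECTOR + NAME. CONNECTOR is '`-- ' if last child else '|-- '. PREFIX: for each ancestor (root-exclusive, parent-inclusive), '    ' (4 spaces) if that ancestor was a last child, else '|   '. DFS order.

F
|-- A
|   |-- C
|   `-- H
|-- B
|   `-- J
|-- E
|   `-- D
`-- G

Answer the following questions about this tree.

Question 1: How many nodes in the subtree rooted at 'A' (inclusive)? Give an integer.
Subtree rooted at A contains: A, C, H
Count = 3

Answer: 3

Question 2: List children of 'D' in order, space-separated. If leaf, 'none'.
Node D's children (from adjacency): (leaf)

Answer: none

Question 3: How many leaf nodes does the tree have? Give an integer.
Answer: 5

Derivation:
Leaves (nodes with no children): C, D, G, H, J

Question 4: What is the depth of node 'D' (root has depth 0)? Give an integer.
Answer: 2

Derivation:
Path from root to D: F -> E -> D
Depth = number of edges = 2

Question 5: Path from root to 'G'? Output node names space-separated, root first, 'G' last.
Walk down from root: F -> G

Answer: F G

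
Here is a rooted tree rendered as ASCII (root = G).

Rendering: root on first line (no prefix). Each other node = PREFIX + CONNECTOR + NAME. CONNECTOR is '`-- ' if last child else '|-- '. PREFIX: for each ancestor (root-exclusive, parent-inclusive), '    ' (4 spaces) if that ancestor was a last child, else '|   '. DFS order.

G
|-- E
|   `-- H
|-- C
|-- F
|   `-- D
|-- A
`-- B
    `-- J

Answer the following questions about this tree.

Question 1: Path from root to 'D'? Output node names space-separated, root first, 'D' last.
Walk down from root: G -> F -> D

Answer: G F D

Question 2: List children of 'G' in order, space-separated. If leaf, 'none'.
Answer: E C F A B

Derivation:
Node G's children (from adjacency): E, C, F, A, B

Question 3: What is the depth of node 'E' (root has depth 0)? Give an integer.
Path from root to E: G -> E
Depth = number of edges = 1

Answer: 1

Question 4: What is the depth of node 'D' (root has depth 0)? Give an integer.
Answer: 2

Derivation:
Path from root to D: G -> F -> D
Depth = number of edges = 2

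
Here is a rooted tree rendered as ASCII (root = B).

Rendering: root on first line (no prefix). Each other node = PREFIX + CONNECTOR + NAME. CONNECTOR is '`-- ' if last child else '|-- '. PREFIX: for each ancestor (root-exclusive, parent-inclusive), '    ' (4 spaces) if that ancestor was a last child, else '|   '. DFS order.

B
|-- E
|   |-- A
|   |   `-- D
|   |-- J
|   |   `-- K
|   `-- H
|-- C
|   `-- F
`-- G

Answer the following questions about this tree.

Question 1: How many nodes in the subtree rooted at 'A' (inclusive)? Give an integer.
Answer: 2

Derivation:
Subtree rooted at A contains: A, D
Count = 2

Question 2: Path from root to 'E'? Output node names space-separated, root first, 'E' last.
Walk down from root: B -> E

Answer: B E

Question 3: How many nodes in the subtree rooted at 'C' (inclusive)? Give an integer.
Answer: 2

Derivation:
Subtree rooted at C contains: C, F
Count = 2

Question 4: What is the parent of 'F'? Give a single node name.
Scan adjacency: F appears as child of C

Answer: C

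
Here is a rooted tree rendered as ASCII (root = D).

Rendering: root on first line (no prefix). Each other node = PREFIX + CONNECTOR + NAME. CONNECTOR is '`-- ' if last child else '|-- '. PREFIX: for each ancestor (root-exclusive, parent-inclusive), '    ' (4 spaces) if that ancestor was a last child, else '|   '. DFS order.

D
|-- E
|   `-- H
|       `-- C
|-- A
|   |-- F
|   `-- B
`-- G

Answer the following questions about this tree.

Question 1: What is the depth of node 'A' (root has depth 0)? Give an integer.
Path from root to A: D -> A
Depth = number of edges = 1

Answer: 1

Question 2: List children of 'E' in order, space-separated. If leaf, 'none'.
Node E's children (from adjacency): H

Answer: H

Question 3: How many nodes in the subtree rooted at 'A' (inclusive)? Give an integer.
Subtree rooted at A contains: A, B, F
Count = 3

Answer: 3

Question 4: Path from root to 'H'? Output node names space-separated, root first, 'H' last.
Walk down from root: D -> E -> H

Answer: D E H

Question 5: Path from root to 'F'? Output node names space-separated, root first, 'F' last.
Answer: D A F

Derivation:
Walk down from root: D -> A -> F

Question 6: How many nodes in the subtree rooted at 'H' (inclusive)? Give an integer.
Answer: 2

Derivation:
Subtree rooted at H contains: C, H
Count = 2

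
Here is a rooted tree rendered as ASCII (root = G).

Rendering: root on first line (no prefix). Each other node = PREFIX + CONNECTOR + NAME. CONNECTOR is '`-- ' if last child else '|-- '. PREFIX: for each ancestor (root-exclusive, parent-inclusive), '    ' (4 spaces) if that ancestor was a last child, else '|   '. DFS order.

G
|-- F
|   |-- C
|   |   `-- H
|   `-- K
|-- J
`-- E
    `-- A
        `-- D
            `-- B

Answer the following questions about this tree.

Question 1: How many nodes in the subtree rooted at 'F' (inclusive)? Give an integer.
Subtree rooted at F contains: C, F, H, K
Count = 4

Answer: 4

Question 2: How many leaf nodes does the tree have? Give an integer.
Answer: 4

Derivation:
Leaves (nodes with no children): B, H, J, K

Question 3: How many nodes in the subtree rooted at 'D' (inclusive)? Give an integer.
Answer: 2

Derivation:
Subtree rooted at D contains: B, D
Count = 2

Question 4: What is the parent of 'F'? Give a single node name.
Scan adjacency: F appears as child of G

Answer: G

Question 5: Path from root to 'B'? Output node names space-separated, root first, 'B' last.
Answer: G E A D B

Derivation:
Walk down from root: G -> E -> A -> D -> B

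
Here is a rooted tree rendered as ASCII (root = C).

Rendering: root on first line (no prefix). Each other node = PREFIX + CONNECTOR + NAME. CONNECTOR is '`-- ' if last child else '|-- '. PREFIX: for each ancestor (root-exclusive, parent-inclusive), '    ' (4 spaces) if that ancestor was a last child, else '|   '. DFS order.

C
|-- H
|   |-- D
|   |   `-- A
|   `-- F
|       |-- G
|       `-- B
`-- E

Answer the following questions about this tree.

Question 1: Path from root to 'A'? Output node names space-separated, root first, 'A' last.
Answer: C H D A

Derivation:
Walk down from root: C -> H -> D -> A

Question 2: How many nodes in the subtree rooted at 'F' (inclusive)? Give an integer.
Answer: 3

Derivation:
Subtree rooted at F contains: B, F, G
Count = 3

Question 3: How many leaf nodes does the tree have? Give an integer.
Leaves (nodes with no children): A, B, E, G

Answer: 4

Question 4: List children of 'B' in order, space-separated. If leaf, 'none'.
Node B's children (from adjacency): (leaf)

Answer: none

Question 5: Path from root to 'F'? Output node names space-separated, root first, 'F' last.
Answer: C H F

Derivation:
Walk down from root: C -> H -> F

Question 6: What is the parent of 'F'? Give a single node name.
Scan adjacency: F appears as child of H

Answer: H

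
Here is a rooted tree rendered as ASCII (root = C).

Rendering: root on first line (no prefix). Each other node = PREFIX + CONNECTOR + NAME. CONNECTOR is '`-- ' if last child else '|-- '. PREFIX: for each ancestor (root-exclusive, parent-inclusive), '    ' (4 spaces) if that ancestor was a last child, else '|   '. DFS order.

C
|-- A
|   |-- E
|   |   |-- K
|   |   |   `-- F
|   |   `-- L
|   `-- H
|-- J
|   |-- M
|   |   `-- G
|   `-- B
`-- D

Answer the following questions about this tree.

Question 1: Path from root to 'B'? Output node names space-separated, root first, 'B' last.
Answer: C J B

Derivation:
Walk down from root: C -> J -> B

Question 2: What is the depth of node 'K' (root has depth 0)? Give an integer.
Path from root to K: C -> A -> E -> K
Depth = number of edges = 3

Answer: 3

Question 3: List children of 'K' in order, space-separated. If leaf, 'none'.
Node K's children (from adjacency): F

Answer: F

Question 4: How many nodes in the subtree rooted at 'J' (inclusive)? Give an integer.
Subtree rooted at J contains: B, G, J, M
Count = 4

Answer: 4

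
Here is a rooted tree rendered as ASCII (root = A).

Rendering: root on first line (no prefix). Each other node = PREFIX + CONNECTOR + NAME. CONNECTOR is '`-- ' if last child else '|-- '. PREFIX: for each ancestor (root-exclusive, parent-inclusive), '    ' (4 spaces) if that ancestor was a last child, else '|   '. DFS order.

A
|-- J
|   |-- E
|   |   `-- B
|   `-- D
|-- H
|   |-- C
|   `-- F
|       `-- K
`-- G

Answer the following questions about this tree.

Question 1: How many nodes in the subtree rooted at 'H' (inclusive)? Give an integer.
Subtree rooted at H contains: C, F, H, K
Count = 4

Answer: 4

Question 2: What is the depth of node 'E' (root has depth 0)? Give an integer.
Path from root to E: A -> J -> E
Depth = number of edges = 2

Answer: 2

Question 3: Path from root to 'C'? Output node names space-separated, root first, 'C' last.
Answer: A H C

Derivation:
Walk down from root: A -> H -> C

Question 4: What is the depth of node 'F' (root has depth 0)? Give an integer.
Path from root to F: A -> H -> F
Depth = number of edges = 2

Answer: 2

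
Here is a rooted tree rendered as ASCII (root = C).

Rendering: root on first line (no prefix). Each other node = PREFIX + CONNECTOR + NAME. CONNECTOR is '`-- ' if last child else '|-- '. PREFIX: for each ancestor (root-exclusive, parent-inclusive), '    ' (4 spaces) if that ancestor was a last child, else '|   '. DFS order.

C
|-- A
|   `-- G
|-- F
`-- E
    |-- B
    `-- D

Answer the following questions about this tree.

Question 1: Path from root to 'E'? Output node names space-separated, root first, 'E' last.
Walk down from root: C -> E

Answer: C E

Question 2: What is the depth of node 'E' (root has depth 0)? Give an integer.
Path from root to E: C -> E
Depth = number of edges = 1

Answer: 1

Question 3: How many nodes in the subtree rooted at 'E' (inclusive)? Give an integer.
Answer: 3

Derivation:
Subtree rooted at E contains: B, D, E
Count = 3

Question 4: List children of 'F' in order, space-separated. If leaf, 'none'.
Node F's children (from adjacency): (leaf)

Answer: none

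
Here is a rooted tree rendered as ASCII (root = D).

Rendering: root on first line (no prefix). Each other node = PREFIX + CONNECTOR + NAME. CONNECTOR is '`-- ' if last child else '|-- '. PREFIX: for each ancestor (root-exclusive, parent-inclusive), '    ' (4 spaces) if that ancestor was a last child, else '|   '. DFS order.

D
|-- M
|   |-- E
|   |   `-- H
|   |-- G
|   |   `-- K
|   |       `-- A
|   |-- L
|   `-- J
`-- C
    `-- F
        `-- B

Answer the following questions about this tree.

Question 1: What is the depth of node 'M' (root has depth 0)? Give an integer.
Answer: 1

Derivation:
Path from root to M: D -> M
Depth = number of edges = 1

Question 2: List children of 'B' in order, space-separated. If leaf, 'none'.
Answer: none

Derivation:
Node B's children (from adjacency): (leaf)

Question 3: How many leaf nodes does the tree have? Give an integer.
Answer: 5

Derivation:
Leaves (nodes with no children): A, B, H, J, L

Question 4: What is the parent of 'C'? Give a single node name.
Answer: D

Derivation:
Scan adjacency: C appears as child of D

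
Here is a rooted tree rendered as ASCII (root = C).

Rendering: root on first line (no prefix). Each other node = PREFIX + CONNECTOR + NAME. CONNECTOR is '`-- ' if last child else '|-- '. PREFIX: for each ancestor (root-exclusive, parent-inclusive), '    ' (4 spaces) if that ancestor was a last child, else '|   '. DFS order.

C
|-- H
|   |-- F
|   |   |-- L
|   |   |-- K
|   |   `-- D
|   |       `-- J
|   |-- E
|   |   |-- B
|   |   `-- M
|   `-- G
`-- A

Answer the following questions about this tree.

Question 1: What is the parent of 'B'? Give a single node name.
Answer: E

Derivation:
Scan adjacency: B appears as child of E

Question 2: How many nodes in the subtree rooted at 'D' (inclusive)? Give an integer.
Subtree rooted at D contains: D, J
Count = 2

Answer: 2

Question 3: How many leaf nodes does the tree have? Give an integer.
Leaves (nodes with no children): A, B, G, J, K, L, M

Answer: 7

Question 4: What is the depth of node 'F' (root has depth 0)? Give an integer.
Answer: 2

Derivation:
Path from root to F: C -> H -> F
Depth = number of edges = 2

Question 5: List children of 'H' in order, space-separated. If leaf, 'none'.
Answer: F E G

Derivation:
Node H's children (from adjacency): F, E, G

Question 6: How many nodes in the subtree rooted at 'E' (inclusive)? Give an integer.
Answer: 3

Derivation:
Subtree rooted at E contains: B, E, M
Count = 3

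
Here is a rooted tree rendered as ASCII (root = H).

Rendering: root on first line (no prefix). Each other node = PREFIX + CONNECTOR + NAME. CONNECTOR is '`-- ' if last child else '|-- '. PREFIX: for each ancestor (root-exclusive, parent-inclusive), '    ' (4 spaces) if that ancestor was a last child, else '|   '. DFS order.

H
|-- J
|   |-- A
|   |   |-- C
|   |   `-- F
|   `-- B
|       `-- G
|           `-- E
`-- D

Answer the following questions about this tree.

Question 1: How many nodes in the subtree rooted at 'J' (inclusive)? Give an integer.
Answer: 7

Derivation:
Subtree rooted at J contains: A, B, C, E, F, G, J
Count = 7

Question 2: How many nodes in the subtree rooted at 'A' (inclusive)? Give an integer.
Answer: 3

Derivation:
Subtree rooted at A contains: A, C, F
Count = 3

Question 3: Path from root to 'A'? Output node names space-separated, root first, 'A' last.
Answer: H J A

Derivation:
Walk down from root: H -> J -> A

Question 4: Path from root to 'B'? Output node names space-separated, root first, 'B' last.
Walk down from root: H -> J -> B

Answer: H J B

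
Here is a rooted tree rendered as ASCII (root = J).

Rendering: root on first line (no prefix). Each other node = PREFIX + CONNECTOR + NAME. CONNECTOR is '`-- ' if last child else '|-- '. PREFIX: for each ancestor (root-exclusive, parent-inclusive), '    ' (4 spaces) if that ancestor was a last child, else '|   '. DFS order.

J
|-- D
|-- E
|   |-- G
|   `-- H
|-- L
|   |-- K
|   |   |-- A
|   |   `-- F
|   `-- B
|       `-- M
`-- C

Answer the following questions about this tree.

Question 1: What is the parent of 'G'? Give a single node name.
Answer: E

Derivation:
Scan adjacency: G appears as child of E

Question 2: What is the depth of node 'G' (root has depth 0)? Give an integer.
Path from root to G: J -> E -> G
Depth = number of edges = 2

Answer: 2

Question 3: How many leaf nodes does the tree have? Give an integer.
Answer: 7

Derivation:
Leaves (nodes with no children): A, C, D, F, G, H, M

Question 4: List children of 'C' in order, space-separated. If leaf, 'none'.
Node C's children (from adjacency): (leaf)

Answer: none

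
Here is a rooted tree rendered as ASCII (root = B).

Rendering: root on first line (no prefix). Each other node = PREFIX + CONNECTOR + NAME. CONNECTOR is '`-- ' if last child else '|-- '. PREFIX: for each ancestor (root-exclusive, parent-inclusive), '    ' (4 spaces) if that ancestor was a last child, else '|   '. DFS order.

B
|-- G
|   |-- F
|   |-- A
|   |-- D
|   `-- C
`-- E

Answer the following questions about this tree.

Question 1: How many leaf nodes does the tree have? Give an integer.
Answer: 5

Derivation:
Leaves (nodes with no children): A, C, D, E, F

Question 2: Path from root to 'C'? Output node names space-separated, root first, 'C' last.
Walk down from root: B -> G -> C

Answer: B G C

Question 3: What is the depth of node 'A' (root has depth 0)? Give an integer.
Path from root to A: B -> G -> A
Depth = number of edges = 2

Answer: 2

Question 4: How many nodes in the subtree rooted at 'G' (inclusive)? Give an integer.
Subtree rooted at G contains: A, C, D, F, G
Count = 5

Answer: 5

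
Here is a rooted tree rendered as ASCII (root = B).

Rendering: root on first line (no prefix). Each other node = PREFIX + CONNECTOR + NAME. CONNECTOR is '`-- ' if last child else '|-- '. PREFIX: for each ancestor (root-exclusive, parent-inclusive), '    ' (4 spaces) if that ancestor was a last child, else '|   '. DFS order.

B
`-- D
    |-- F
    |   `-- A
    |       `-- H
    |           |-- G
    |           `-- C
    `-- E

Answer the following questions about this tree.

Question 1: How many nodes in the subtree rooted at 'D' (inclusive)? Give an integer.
Answer: 7

Derivation:
Subtree rooted at D contains: A, C, D, E, F, G, H
Count = 7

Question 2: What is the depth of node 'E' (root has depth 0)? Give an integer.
Answer: 2

Derivation:
Path from root to E: B -> D -> E
Depth = number of edges = 2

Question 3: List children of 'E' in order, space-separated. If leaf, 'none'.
Node E's children (from adjacency): (leaf)

Answer: none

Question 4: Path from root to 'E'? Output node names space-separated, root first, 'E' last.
Answer: B D E

Derivation:
Walk down from root: B -> D -> E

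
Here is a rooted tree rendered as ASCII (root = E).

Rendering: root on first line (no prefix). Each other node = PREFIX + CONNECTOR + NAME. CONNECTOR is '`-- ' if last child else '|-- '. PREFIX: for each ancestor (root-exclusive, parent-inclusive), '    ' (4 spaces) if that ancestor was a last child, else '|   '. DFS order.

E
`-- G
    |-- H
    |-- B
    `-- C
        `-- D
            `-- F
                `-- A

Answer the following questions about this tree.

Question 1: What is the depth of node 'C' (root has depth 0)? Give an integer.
Answer: 2

Derivation:
Path from root to C: E -> G -> C
Depth = number of edges = 2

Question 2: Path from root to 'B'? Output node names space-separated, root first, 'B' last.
Walk down from root: E -> G -> B

Answer: E G B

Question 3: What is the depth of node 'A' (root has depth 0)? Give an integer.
Path from root to A: E -> G -> C -> D -> F -> A
Depth = number of edges = 5

Answer: 5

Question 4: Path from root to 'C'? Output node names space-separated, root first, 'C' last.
Walk down from root: E -> G -> C

Answer: E G C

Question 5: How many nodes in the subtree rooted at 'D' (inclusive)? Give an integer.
Answer: 3

Derivation:
Subtree rooted at D contains: A, D, F
Count = 3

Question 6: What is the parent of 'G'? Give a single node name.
Scan adjacency: G appears as child of E

Answer: E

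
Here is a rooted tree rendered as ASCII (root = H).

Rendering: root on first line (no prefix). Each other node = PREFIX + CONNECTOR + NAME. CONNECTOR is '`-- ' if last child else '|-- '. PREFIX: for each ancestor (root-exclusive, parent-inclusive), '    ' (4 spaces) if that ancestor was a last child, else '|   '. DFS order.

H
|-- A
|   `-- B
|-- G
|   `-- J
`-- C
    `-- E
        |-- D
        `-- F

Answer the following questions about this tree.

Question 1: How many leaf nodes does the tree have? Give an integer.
Answer: 4

Derivation:
Leaves (nodes with no children): B, D, F, J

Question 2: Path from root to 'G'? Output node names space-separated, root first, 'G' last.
Answer: H G

Derivation:
Walk down from root: H -> G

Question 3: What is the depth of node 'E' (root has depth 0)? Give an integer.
Path from root to E: H -> C -> E
Depth = number of edges = 2

Answer: 2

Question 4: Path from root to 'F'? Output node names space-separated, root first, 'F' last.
Walk down from root: H -> C -> E -> F

Answer: H C E F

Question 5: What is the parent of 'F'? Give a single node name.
Answer: E

Derivation:
Scan adjacency: F appears as child of E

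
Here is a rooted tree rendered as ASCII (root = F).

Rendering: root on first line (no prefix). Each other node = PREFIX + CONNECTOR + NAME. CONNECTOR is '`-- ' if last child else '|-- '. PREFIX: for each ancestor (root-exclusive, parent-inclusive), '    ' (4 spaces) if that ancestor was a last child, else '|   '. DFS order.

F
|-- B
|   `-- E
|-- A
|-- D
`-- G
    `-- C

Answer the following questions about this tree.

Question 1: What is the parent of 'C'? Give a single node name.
Scan adjacency: C appears as child of G

Answer: G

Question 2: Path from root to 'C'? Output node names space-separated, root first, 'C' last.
Answer: F G C

Derivation:
Walk down from root: F -> G -> C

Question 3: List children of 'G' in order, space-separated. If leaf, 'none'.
Node G's children (from adjacency): C

Answer: C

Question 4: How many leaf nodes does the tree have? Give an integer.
Answer: 4

Derivation:
Leaves (nodes with no children): A, C, D, E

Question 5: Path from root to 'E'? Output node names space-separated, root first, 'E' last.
Walk down from root: F -> B -> E

Answer: F B E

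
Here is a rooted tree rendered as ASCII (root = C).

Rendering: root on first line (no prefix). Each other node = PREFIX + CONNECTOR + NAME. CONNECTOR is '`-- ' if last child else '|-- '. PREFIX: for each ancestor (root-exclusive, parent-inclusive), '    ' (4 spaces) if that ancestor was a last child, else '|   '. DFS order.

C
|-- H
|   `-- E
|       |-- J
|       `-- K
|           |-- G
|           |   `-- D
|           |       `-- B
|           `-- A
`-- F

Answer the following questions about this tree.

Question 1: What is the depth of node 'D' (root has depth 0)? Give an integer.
Path from root to D: C -> H -> E -> K -> G -> D
Depth = number of edges = 5

Answer: 5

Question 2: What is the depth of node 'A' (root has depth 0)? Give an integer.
Path from root to A: C -> H -> E -> K -> A
Depth = number of edges = 4

Answer: 4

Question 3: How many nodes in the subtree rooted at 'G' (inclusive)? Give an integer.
Subtree rooted at G contains: B, D, G
Count = 3

Answer: 3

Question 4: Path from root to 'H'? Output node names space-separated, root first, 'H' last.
Walk down from root: C -> H

Answer: C H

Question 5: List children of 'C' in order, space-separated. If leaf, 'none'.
Answer: H F

Derivation:
Node C's children (from adjacency): H, F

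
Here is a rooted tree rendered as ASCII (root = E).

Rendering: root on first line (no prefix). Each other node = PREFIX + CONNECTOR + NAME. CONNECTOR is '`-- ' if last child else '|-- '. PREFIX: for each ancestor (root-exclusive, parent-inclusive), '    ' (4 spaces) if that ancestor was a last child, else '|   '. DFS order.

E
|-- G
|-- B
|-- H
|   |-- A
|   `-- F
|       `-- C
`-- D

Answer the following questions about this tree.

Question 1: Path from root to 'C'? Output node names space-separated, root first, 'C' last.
Walk down from root: E -> H -> F -> C

Answer: E H F C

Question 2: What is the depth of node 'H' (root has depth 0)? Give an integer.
Answer: 1

Derivation:
Path from root to H: E -> H
Depth = number of edges = 1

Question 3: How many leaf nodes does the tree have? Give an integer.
Answer: 5

Derivation:
Leaves (nodes with no children): A, B, C, D, G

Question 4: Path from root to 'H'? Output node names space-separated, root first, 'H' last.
Answer: E H

Derivation:
Walk down from root: E -> H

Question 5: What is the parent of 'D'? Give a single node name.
Scan adjacency: D appears as child of E

Answer: E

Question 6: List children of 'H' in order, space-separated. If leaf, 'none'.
Node H's children (from adjacency): A, F

Answer: A F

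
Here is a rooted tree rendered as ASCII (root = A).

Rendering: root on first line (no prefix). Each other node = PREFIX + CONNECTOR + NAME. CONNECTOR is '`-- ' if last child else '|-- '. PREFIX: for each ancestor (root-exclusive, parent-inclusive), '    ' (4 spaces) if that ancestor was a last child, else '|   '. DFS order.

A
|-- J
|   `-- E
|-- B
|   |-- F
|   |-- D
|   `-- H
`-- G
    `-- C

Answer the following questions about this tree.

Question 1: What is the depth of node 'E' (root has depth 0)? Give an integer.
Path from root to E: A -> J -> E
Depth = number of edges = 2

Answer: 2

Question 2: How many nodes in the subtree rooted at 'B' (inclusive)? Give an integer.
Answer: 4

Derivation:
Subtree rooted at B contains: B, D, F, H
Count = 4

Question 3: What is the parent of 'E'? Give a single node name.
Scan adjacency: E appears as child of J

Answer: J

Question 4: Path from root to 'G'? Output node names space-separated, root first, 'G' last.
Walk down from root: A -> G

Answer: A G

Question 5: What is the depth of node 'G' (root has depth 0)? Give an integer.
Path from root to G: A -> G
Depth = number of edges = 1

Answer: 1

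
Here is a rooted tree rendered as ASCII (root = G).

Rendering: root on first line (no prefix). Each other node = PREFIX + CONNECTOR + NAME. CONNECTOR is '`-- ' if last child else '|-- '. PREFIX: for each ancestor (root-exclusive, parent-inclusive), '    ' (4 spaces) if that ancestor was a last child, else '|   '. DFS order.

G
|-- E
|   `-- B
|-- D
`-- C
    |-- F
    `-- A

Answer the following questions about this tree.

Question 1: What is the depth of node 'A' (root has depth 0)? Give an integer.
Path from root to A: G -> C -> A
Depth = number of edges = 2

Answer: 2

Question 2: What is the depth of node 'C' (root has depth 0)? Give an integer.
Answer: 1

Derivation:
Path from root to C: G -> C
Depth = number of edges = 1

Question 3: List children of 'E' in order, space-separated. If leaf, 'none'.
Node E's children (from adjacency): B

Answer: B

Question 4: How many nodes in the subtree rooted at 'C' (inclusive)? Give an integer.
Subtree rooted at C contains: A, C, F
Count = 3

Answer: 3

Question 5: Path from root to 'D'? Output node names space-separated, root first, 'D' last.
Answer: G D

Derivation:
Walk down from root: G -> D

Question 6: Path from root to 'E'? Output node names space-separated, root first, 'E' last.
Answer: G E

Derivation:
Walk down from root: G -> E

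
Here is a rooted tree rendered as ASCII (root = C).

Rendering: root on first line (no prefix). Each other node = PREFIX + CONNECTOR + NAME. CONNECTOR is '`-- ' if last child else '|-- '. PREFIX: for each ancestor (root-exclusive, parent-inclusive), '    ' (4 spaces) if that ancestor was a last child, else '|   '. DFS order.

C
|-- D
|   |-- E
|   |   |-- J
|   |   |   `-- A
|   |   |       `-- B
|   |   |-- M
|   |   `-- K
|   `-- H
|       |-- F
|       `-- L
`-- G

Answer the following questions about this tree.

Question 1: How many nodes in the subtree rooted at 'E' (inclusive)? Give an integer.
Subtree rooted at E contains: A, B, E, J, K, M
Count = 6

Answer: 6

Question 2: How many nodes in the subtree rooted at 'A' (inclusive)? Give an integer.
Subtree rooted at A contains: A, B
Count = 2

Answer: 2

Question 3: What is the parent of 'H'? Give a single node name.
Answer: D

Derivation:
Scan adjacency: H appears as child of D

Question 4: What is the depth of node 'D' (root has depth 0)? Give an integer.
Path from root to D: C -> D
Depth = number of edges = 1

Answer: 1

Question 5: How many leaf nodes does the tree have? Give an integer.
Answer: 6

Derivation:
Leaves (nodes with no children): B, F, G, K, L, M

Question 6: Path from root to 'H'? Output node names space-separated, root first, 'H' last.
Answer: C D H

Derivation:
Walk down from root: C -> D -> H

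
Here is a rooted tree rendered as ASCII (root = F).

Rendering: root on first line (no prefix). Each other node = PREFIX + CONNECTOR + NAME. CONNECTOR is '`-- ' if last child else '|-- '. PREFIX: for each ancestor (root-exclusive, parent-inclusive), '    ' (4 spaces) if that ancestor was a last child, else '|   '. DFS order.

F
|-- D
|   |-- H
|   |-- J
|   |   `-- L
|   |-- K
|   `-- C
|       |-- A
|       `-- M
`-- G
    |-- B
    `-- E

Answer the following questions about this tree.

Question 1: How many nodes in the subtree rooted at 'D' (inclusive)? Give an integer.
Answer: 8

Derivation:
Subtree rooted at D contains: A, C, D, H, J, K, L, M
Count = 8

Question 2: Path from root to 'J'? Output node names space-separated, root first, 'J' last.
Walk down from root: F -> D -> J

Answer: F D J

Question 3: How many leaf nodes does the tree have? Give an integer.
Answer: 7

Derivation:
Leaves (nodes with no children): A, B, E, H, K, L, M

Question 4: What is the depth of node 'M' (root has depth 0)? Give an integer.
Answer: 3

Derivation:
Path from root to M: F -> D -> C -> M
Depth = number of edges = 3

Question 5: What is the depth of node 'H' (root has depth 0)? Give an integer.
Path from root to H: F -> D -> H
Depth = number of edges = 2

Answer: 2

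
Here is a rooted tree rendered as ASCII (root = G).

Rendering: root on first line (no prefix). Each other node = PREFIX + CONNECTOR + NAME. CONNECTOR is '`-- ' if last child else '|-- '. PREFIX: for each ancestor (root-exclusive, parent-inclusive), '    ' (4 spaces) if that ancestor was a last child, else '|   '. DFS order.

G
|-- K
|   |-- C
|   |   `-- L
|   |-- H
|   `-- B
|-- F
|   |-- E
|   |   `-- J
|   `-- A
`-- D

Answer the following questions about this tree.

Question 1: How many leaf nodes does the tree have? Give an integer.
Leaves (nodes with no children): A, B, D, H, J, L

Answer: 6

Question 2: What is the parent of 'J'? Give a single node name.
Scan adjacency: J appears as child of E

Answer: E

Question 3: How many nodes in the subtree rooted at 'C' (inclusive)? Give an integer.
Answer: 2

Derivation:
Subtree rooted at C contains: C, L
Count = 2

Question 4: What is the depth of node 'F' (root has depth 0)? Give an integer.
Answer: 1

Derivation:
Path from root to F: G -> F
Depth = number of edges = 1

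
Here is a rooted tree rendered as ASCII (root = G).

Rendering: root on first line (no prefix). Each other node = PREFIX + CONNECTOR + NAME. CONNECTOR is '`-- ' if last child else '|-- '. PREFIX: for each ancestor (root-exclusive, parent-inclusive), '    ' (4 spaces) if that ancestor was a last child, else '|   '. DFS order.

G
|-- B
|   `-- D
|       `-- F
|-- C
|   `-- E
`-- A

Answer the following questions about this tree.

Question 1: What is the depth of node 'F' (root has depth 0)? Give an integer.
Answer: 3

Derivation:
Path from root to F: G -> B -> D -> F
Depth = number of edges = 3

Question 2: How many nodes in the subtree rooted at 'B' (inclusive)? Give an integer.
Answer: 3

Derivation:
Subtree rooted at B contains: B, D, F
Count = 3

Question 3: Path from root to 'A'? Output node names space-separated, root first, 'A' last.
Answer: G A

Derivation:
Walk down from root: G -> A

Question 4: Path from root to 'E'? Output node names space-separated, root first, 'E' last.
Answer: G C E

Derivation:
Walk down from root: G -> C -> E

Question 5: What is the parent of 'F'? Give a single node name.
Answer: D

Derivation:
Scan adjacency: F appears as child of D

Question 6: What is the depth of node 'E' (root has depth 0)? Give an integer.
Answer: 2

Derivation:
Path from root to E: G -> C -> E
Depth = number of edges = 2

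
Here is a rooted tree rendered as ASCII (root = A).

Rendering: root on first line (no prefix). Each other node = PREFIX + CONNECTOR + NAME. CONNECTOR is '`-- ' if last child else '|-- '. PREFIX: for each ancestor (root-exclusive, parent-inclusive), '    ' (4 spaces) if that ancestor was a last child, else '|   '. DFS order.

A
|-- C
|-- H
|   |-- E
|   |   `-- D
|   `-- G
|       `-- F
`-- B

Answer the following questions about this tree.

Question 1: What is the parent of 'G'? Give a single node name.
Scan adjacency: G appears as child of H

Answer: H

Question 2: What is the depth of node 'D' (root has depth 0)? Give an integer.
Answer: 3

Derivation:
Path from root to D: A -> H -> E -> D
Depth = number of edges = 3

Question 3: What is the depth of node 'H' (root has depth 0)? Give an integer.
Answer: 1

Derivation:
Path from root to H: A -> H
Depth = number of edges = 1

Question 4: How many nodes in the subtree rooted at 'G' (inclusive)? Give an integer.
Answer: 2

Derivation:
Subtree rooted at G contains: F, G
Count = 2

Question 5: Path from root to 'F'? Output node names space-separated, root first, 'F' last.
Answer: A H G F

Derivation:
Walk down from root: A -> H -> G -> F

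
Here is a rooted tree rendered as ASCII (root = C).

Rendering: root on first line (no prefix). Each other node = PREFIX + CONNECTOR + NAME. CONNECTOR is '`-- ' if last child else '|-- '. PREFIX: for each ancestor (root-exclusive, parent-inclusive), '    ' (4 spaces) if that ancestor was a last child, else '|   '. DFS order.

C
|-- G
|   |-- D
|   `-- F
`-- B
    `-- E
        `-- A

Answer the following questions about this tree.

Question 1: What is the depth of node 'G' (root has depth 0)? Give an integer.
Answer: 1

Derivation:
Path from root to G: C -> G
Depth = number of edges = 1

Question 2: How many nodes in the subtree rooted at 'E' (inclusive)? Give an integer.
Answer: 2

Derivation:
Subtree rooted at E contains: A, E
Count = 2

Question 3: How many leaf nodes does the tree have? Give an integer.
Leaves (nodes with no children): A, D, F

Answer: 3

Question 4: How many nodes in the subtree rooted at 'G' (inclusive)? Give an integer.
Subtree rooted at G contains: D, F, G
Count = 3

Answer: 3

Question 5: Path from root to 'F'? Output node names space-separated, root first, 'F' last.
Walk down from root: C -> G -> F

Answer: C G F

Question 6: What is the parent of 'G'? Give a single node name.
Scan adjacency: G appears as child of C

Answer: C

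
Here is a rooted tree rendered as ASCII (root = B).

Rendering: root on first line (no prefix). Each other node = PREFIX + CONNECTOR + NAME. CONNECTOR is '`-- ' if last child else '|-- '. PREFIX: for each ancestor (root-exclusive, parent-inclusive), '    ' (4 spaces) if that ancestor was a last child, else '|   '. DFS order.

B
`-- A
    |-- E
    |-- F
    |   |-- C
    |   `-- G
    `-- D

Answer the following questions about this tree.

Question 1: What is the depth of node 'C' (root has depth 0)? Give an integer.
Path from root to C: B -> A -> F -> C
Depth = number of edges = 3

Answer: 3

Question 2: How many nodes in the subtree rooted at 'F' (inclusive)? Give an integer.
Answer: 3

Derivation:
Subtree rooted at F contains: C, F, G
Count = 3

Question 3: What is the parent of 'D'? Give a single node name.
Answer: A

Derivation:
Scan adjacency: D appears as child of A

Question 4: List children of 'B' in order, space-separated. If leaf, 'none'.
Answer: A

Derivation:
Node B's children (from adjacency): A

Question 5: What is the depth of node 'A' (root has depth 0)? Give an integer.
Path from root to A: B -> A
Depth = number of edges = 1

Answer: 1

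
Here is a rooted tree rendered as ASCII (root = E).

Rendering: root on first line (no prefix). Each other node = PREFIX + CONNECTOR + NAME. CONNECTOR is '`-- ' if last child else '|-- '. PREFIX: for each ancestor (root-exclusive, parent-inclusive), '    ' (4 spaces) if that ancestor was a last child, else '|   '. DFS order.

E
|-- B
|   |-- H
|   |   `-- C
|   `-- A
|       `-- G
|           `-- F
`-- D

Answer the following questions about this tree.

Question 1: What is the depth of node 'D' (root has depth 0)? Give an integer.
Answer: 1

Derivation:
Path from root to D: E -> D
Depth = number of edges = 1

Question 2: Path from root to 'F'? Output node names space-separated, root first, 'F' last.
Answer: E B A G F

Derivation:
Walk down from root: E -> B -> A -> G -> F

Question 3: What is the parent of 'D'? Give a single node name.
Answer: E

Derivation:
Scan adjacency: D appears as child of E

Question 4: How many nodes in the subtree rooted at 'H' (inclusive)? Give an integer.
Subtree rooted at H contains: C, H
Count = 2

Answer: 2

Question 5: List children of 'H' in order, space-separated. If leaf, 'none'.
Answer: C

Derivation:
Node H's children (from adjacency): C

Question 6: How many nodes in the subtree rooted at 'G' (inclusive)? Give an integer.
Answer: 2

Derivation:
Subtree rooted at G contains: F, G
Count = 2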